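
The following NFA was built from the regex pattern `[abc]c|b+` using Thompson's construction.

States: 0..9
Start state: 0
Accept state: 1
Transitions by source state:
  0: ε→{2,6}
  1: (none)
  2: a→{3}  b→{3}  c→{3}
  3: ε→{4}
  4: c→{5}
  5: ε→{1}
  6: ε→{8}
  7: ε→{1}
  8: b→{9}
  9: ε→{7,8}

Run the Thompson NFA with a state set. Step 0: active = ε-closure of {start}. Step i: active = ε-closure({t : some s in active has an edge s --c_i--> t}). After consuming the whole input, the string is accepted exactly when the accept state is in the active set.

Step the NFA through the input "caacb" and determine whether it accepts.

Answer: REJECT

Derivation:
initial (ε-close {0}): {0,2,6,8}
'c' @ 1: {3,4}
'a' @ 2: {}  — dead — no transitions
rest 'acb' ignored (set empty)
final: {}; accept 1 not in set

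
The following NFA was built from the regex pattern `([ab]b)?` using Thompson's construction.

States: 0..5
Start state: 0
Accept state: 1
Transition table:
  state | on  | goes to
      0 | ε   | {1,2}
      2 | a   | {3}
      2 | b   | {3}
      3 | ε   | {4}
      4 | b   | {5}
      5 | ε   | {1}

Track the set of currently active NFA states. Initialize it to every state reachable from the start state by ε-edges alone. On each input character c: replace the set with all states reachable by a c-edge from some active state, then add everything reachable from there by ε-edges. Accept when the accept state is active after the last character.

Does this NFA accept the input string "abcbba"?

Answer: REJECT

Derivation:
start: ε-closure({0}) = {0,1,2}
'a' @ 1: {3,4}
'b' @ 2: {1,5}  (accept∈set)
'c' @ 3: {}  — state set empty
rest 'bba' ignored (set empty)
final: {}; accept 1 not in set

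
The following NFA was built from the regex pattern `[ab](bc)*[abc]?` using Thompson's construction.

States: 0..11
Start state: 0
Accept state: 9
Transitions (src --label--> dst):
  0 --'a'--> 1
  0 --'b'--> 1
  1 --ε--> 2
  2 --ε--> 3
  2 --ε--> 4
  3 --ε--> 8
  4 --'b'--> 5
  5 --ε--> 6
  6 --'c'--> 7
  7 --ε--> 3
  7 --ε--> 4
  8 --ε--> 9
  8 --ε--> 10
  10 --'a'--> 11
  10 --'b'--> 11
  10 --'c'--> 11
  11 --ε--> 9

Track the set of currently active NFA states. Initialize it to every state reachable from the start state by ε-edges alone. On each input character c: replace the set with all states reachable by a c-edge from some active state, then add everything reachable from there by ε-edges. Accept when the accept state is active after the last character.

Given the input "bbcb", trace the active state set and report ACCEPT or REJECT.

start: ε-closure({0}) = {0}
'b' @ 1: {1,2,3,4,8,9,10}  [accepting]
'b' @ 2: {5,6,9,11}  [accepting]
'c' @ 3: {3,4,7,8,9,10}  [accepting]
'b' @ 4: {5,6,9,11}  [accepting]
final: {5,6,9,11}; accept 9 in set

Answer: ACCEPT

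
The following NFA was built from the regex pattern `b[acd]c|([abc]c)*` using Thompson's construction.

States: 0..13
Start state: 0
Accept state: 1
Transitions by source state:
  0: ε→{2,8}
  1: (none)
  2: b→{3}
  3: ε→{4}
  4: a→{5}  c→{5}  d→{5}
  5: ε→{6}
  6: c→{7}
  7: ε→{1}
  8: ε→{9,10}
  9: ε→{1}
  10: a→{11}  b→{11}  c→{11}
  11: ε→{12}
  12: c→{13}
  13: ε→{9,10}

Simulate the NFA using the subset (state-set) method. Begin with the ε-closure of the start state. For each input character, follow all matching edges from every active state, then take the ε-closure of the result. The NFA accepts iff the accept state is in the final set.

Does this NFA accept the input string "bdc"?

start: ε-closure({0}) = {0,1,2,8,9,10}
'b' @ 1: {3,4,11,12}
'd' @ 2: {5,6}
'c' @ 3: {1,7}  ✓accept
after full input: {1,7}  (accept=1 in)

Answer: ACCEPT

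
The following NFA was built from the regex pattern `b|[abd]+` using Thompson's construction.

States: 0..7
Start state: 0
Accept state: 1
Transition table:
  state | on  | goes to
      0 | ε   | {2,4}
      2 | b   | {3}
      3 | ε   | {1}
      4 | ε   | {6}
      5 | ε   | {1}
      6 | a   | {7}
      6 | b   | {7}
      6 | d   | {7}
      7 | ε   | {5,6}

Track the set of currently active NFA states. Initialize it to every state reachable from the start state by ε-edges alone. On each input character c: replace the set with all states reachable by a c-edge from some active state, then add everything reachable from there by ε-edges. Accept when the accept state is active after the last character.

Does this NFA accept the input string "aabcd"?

S₀ = ε-closure({0}) = {0,2,4,6}
'a' @ 1: {1,5,6,7}  (accept∈set)
'a' @ 2: {1,5,6,7}  (accept∈set)
'b' @ 3: {1,5,6,7}  (accept∈set)
'c' @ 4: {}  — dead — no transitions
rest 'd' ignored (set empty)
final: {}; accept 1 not in set

Answer: REJECT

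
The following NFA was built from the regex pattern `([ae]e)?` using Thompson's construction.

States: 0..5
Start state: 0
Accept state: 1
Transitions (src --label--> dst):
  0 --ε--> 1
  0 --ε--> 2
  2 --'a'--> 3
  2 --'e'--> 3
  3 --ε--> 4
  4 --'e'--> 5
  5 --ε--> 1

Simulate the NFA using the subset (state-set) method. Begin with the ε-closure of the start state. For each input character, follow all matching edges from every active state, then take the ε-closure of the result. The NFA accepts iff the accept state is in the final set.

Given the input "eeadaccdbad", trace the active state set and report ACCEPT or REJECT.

Answer: REJECT

Derivation:
S₀ = ε-closure({0}) = {0,1,2}
'e' @ 1: {3,4}
'e' @ 2: {1,5}  ✓accept
'a' @ 3: {}  — state set empty
rest 'daccdbad' ignored (set empty)
after full input: {}  (accept=1 not in)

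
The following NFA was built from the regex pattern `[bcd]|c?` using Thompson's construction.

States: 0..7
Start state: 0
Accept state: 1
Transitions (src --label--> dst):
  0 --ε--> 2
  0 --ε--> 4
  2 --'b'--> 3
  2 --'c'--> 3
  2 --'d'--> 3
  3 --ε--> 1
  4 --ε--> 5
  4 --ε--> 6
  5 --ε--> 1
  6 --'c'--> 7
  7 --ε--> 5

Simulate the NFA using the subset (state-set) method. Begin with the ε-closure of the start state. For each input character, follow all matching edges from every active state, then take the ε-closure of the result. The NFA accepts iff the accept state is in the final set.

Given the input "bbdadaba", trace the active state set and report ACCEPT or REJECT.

S₀ = ε-closure({0}) = {0,1,2,4,5,6}
'b' @ 1: {1,3}  [accepting]
'b' @ 2: {}  — dead — no transitions
rest 'dadaba' ignored (set empty)
final: {}; accept 1 not in set

Answer: REJECT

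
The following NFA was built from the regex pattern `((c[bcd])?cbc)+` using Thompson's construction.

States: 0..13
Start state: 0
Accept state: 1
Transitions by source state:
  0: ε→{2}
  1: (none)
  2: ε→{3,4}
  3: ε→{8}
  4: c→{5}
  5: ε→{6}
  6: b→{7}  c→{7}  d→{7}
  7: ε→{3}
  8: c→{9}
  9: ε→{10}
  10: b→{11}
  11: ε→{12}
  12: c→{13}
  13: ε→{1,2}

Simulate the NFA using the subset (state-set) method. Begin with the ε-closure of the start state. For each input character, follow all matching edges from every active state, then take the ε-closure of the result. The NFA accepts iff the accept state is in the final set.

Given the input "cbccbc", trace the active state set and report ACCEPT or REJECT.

Answer: ACCEPT

Steps:
S₀ = ε-closure({0}) = {0,2,3,4,8}
'c' @ 1: {5,6,9,10}
'b' @ 2: {3,7,8,11,12}
'c' @ 3: {1,2,3,4,8,9,10,13}  (accept∈set)
'c' @ 4: {5,6,9,10}
'b' @ 5: {3,7,8,11,12}
'c' @ 6: {1,2,3,4,8,9,10,13}  (accept∈set)
after full input: {1,2,3,4,8,9,10,13}  (accept=1 in)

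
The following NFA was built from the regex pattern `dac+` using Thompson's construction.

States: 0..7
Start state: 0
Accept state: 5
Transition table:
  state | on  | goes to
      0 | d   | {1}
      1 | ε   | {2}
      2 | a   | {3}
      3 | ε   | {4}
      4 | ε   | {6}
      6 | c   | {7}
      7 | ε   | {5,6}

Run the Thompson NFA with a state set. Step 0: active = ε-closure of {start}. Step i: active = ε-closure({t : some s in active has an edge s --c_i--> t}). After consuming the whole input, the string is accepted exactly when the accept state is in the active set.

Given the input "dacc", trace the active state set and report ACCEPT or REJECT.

Answer: ACCEPT

Trace:
start: ε-closure({0}) = {0}
'd' @ 1: {1,2}
'a' @ 2: {3,4,6}
'c' @ 3: {5,6,7}  ✓accept
'c' @ 4: {5,6,7}  ✓accept
end set {5,6,7} — state 5 in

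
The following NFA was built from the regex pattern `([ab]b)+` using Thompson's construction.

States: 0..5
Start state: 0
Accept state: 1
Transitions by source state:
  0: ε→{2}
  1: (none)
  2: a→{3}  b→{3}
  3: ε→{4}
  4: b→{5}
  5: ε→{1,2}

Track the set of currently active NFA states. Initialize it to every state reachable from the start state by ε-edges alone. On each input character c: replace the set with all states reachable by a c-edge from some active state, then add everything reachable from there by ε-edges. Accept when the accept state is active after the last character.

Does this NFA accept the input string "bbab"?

start: ε-closure({0}) = {0,2}
'b' @ 1: {3,4}
'b' @ 2: {1,2,5}  (accept∈set)
'a' @ 3: {3,4}
'b' @ 4: {1,2,5}  (accept∈set)
end set {1,2,5} — state 1 in

Answer: ACCEPT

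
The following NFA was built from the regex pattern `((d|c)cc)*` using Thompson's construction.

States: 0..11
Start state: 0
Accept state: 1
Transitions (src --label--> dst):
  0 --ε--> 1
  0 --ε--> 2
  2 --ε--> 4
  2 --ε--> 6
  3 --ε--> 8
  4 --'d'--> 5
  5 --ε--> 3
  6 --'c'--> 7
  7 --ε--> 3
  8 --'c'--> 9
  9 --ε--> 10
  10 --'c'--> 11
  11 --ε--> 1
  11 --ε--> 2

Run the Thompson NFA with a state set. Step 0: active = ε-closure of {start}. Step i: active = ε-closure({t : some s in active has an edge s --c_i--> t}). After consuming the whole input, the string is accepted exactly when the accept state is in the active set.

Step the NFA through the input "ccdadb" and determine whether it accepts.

initial (ε-close {0}): {0,1,2,4,6}
'c' @ 1: {3,7,8}
'c' @ 2: {9,10}
'd' @ 3: {}  — state set empty
rest 'adb' ignored (set empty)
after full input: {}  (accept=1 not in)

Answer: REJECT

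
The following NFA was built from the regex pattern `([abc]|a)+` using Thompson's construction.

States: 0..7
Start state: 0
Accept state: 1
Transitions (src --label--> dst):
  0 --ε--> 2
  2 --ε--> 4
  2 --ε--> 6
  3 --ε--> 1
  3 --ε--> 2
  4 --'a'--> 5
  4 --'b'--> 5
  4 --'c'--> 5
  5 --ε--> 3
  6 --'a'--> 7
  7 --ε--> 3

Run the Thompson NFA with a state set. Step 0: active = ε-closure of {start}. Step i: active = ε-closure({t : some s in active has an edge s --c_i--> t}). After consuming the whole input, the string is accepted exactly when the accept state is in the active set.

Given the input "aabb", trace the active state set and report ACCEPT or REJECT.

Answer: ACCEPT

Derivation:
start: ε-closure({0}) = {0,2,4,6}
'a' @ 1: {1,2,3,4,5,6,7}  [accepting]
'a' @ 2: {1,2,3,4,5,6,7}  [accepting]
'b' @ 3: {1,2,3,4,5,6}  [accepting]
'b' @ 4: {1,2,3,4,5,6}  [accepting]
end set {1,2,3,4,5,6} — state 1 in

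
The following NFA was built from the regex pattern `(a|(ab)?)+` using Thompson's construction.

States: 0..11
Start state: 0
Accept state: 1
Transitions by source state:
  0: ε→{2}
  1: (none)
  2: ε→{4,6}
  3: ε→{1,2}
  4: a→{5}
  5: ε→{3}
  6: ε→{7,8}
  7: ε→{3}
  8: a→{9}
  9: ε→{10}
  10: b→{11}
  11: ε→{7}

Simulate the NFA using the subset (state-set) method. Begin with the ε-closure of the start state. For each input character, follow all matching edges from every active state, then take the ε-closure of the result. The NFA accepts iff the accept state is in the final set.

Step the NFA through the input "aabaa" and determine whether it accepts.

S₀ = ε-closure({0}) = {0,1,2,3,4,6,7,8}
'a' @ 1: {1,2,3,4,5,6,7,8,9,10}  (accept∈set)
'a' @ 2: {1,2,3,4,5,6,7,8,9,10}  (accept∈set)
'b' @ 3: {1,2,3,4,6,7,8,11}  (accept∈set)
'a' @ 4: {1,2,3,4,5,6,7,8,9,10}  (accept∈set)
'a' @ 5: {1,2,3,4,5,6,7,8,9,10}  (accept∈set)
end set {1,2,3,4,5,6,7,8,9,10} — state 1 in

Answer: ACCEPT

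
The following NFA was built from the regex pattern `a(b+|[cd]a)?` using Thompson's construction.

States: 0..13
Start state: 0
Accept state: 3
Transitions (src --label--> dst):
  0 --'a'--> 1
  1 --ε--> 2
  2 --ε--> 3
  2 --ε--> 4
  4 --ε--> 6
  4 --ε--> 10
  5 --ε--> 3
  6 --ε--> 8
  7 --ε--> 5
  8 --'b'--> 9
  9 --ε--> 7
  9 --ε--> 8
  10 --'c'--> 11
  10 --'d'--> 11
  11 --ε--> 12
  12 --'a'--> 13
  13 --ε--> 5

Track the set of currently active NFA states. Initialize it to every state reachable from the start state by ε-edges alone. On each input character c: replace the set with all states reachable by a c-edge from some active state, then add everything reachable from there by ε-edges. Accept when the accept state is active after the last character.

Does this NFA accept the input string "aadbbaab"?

Answer: REJECT

Steps:
S₀ = ε-closure({0}) = {0}
'a' @ 1: {1,2,3,4,6,8,10}  ✓accept
'a' @ 2: {}  — dead — no transitions
rest 'dbbaab' ignored (set empty)
end set {} — state 3 not in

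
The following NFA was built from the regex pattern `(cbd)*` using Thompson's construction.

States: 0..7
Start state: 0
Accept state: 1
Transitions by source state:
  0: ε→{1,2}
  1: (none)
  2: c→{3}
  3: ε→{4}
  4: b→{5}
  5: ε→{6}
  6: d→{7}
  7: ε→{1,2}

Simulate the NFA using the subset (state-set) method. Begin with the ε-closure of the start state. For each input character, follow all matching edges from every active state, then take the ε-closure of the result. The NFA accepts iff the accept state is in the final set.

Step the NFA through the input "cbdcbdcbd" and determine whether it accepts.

S₀ = ε-closure({0}) = {0,1,2}
'c' @ 1: {3,4}
'b' @ 2: {5,6}
'd' @ 3: {1,2,7}  (accept∈set)
'c' @ 4: {3,4}
'b' @ 5: {5,6}
'd' @ 6: {1,2,7}  (accept∈set)
'c' @ 7: {3,4}
'b' @ 8: {5,6}
'd' @ 9: {1,2,7}  (accept∈set)
after full input: {1,2,7}  (accept=1 in)

Answer: ACCEPT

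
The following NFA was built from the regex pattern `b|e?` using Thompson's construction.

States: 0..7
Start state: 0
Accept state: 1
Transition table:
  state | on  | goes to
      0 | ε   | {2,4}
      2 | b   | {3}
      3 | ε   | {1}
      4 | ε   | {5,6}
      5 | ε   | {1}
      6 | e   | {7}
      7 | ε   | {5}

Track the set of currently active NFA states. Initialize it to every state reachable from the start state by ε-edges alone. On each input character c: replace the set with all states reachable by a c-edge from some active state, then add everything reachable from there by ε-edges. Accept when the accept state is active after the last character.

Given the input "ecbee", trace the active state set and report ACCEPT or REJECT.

S₀ = ε-closure({0}) = {0,1,2,4,5,6}
'e' @ 1: {1,5,7}  [accepting]
'c' @ 2: {}  — state set empty
rest 'bee' ignored (set empty)
end set {} — state 1 not in

Answer: REJECT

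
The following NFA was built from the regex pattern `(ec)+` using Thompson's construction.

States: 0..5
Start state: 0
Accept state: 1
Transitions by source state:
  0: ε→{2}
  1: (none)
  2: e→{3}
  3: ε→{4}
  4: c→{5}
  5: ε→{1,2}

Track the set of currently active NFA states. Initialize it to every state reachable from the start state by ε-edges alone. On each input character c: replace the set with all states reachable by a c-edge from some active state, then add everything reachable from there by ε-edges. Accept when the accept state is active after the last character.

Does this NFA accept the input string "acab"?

S₀ = ε-closure({0}) = {0,2}
'a' @ 1: {}  — dead — no transitions
rest 'cab' ignored (set empty)
end set {} — state 1 not in

Answer: REJECT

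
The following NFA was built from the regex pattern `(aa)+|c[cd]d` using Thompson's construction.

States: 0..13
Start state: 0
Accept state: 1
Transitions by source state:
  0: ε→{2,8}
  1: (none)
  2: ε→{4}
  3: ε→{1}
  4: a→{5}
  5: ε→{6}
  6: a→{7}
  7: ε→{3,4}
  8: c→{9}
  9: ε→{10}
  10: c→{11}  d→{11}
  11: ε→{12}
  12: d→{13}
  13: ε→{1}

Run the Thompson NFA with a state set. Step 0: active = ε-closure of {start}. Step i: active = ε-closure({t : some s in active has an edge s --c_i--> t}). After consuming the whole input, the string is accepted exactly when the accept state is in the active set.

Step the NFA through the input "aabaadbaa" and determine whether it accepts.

start: ε-closure({0}) = {0,2,4,8}
'a' @ 1: {5,6}
'a' @ 2: {1,3,4,7}  (accept∈set)
'b' @ 3: {}  — no active states
rest 'aadbaa' ignored (set empty)
end set {} — state 1 not in

Answer: REJECT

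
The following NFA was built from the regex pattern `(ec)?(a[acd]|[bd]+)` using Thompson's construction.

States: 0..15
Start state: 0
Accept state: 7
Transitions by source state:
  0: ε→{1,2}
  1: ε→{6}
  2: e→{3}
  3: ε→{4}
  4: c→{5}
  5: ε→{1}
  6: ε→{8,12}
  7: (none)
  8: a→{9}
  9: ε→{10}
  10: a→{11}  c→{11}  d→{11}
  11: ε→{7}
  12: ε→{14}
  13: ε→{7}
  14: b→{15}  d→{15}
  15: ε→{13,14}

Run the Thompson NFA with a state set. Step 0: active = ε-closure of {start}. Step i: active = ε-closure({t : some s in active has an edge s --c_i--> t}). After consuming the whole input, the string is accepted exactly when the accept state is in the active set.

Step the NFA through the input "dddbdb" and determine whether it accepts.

start: ε-closure({0}) = {0,1,2,6,8,12,14}
'd' @ 1: {7,13,14,15}  ✓accept
'd' @ 2: {7,13,14,15}  ✓accept
'd' @ 3: {7,13,14,15}  ✓accept
'b' @ 4: {7,13,14,15}  ✓accept
'd' @ 5: {7,13,14,15}  ✓accept
'b' @ 6: {7,13,14,15}  ✓accept
after full input: {7,13,14,15}  (accept=7 in)

Answer: ACCEPT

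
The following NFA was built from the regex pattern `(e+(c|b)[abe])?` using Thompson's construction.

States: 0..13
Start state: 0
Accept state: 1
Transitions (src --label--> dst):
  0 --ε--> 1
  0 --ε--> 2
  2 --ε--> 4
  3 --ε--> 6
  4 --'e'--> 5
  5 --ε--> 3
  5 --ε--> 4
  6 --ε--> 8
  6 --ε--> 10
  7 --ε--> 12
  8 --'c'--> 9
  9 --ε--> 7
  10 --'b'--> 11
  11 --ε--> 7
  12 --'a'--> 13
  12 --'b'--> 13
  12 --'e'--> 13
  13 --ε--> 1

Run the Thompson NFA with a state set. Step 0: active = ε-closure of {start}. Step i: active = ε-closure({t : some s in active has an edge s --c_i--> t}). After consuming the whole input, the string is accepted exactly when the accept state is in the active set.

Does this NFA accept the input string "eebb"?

Answer: ACCEPT

Derivation:
initial (ε-close {0}): {0,1,2,4}
'e' @ 1: {3,4,5,6,8,10}
'e' @ 2: {3,4,5,6,8,10}
'b' @ 3: {7,11,12}
'b' @ 4: {1,13}  (accept∈set)
end set {1,13} — state 1 in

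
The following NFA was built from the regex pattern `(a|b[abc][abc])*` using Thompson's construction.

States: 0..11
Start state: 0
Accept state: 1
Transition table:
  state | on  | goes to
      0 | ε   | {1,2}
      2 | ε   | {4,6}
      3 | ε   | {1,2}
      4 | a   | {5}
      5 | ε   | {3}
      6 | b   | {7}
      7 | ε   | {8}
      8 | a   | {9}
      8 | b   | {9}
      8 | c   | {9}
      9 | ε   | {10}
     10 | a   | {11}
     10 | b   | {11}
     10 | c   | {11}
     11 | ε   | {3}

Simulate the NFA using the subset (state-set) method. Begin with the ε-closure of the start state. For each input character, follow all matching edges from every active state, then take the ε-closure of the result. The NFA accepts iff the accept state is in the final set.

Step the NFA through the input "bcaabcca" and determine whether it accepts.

Answer: ACCEPT

Derivation:
initial (ε-close {0}): {0,1,2,4,6}
'b' @ 1: {7,8}
'c' @ 2: {9,10}
'a' @ 3: {1,2,3,4,6,11}  [accepting]
'a' @ 4: {1,2,3,4,5,6}  [accepting]
'b' @ 5: {7,8}
'c' @ 6: {9,10}
'c' @ 7: {1,2,3,4,6,11}  [accepting]
'a' @ 8: {1,2,3,4,5,6}  [accepting]
final: {1,2,3,4,5,6}; accept 1 in set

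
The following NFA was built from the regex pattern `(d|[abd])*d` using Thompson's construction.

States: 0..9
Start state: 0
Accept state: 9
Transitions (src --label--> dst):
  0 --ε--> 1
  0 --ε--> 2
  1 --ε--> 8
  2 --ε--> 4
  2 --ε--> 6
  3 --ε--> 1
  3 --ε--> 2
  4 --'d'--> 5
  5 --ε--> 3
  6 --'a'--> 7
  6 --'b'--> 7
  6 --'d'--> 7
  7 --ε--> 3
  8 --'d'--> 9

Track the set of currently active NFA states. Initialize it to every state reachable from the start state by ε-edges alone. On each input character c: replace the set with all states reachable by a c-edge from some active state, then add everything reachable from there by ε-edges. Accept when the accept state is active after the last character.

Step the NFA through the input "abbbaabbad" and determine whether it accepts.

Answer: ACCEPT

Derivation:
S₀ = ε-closure({0}) = {0,1,2,4,6,8}
'a' @ 1: {1,2,3,4,6,7,8}
'b' @ 2: {1,2,3,4,6,7,8}
'b' @ 3: {1,2,3,4,6,7,8}
'b' @ 4: {1,2,3,4,6,7,8}
'a' @ 5: {1,2,3,4,6,7,8}
'a' @ 6: {1,2,3,4,6,7,8}
'b' @ 7: {1,2,3,4,6,7,8}
'b' @ 8: {1,2,3,4,6,7,8}
'a' @ 9: {1,2,3,4,6,7,8}
'd' @ 10: {1,2,3,4,5,6,7,8,9}  ✓accept
end set {1,2,3,4,5,6,7,8,9} — state 9 in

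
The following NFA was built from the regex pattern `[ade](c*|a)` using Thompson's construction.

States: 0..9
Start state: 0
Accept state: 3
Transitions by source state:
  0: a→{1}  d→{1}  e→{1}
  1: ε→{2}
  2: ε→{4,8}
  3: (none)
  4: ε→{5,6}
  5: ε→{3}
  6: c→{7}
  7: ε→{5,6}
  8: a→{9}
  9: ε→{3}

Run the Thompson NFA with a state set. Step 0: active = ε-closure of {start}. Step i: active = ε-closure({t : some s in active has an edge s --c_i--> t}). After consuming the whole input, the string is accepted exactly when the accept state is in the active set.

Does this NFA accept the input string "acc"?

Answer: ACCEPT

Trace:
initial (ε-close {0}): {0}
'a' @ 1: {1,2,3,4,5,6,8}  ✓accept
'c' @ 2: {3,5,6,7}  ✓accept
'c' @ 3: {3,5,6,7}  ✓accept
after full input: {3,5,6,7}  (accept=3 in)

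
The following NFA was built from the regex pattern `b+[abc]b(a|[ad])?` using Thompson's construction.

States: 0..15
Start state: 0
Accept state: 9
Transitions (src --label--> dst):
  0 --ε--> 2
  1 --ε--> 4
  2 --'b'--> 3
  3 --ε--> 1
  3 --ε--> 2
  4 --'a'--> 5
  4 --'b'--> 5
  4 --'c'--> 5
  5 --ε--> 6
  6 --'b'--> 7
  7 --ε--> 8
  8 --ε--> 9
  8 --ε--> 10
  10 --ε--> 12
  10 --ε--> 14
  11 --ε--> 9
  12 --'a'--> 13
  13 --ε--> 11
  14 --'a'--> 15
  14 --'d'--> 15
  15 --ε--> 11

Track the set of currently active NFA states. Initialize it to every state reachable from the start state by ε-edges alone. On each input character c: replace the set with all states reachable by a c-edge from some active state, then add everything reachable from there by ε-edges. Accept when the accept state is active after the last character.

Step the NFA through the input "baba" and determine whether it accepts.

Answer: ACCEPT

Derivation:
S₀ = ε-closure({0}) = {0,2}
'b' @ 1: {1,2,3,4}
'a' @ 2: {5,6}
'b' @ 3: {7,8,9,10,12,14}  (accept∈set)
'a' @ 4: {9,11,13,15}  (accept∈set)
final: {9,11,13,15}; accept 9 in set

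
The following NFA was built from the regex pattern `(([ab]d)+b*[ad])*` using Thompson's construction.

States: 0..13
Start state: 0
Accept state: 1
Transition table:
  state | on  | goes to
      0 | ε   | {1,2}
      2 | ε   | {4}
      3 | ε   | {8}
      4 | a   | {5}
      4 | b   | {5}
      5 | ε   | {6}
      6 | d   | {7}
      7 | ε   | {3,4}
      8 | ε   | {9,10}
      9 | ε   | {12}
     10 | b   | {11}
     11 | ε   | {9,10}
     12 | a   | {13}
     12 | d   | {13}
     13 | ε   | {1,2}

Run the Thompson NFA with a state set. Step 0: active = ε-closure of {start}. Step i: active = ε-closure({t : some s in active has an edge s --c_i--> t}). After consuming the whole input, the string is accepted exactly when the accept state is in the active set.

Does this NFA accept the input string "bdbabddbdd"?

Answer: ACCEPT

Derivation:
initial (ε-close {0}): {0,1,2,4}
'b' @ 1: {5,6}
'd' @ 2: {3,4,7,8,9,10,12}
'b' @ 3: {5,6,9,10,11,12}
'a' @ 4: {1,2,4,13}  (accept∈set)
'b' @ 5: {5,6}
'd' @ 6: {3,4,7,8,9,10,12}
'd' @ 7: {1,2,4,13}  (accept∈set)
'b' @ 8: {5,6}
'd' @ 9: {3,4,7,8,9,10,12}
'd' @ 10: {1,2,4,13}  (accept∈set)
final: {1,2,4,13}; accept 1 in set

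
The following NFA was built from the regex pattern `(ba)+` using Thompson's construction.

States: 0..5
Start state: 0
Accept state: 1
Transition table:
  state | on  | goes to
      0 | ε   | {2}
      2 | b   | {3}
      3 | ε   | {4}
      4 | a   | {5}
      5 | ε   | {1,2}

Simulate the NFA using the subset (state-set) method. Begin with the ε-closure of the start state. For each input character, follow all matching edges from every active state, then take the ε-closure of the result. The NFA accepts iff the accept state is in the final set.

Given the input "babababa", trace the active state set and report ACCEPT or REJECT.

Answer: ACCEPT

Trace:
start: ε-closure({0}) = {0,2}
'b' @ 1: {3,4}
'a' @ 2: {1,2,5}  (accept∈set)
'b' @ 3: {3,4}
'a' @ 4: {1,2,5}  (accept∈set)
'b' @ 5: {3,4}
'a' @ 6: {1,2,5}  (accept∈set)
'b' @ 7: {3,4}
'a' @ 8: {1,2,5}  (accept∈set)
end set {1,2,5} — state 1 in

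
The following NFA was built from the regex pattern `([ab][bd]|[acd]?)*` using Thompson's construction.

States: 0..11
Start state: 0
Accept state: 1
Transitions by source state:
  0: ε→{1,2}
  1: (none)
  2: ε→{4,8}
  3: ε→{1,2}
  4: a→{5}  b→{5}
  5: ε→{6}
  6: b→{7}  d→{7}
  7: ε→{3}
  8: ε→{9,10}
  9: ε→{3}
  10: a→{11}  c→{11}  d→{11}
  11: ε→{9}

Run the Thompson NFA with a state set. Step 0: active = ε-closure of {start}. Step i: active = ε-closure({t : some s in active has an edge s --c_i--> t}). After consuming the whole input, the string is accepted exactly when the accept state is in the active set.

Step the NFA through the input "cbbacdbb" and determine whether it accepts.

S₀ = ε-closure({0}) = {0,1,2,3,4,8,9,10}
'c' @ 1: {1,2,3,4,8,9,10,11}  (accept∈set)
'b' @ 2: {5,6}
'b' @ 3: {1,2,3,4,7,8,9,10}  (accept∈set)
'a' @ 4: {1,2,3,4,5,6,8,9,10,11}  (accept∈set)
'c' @ 5: {1,2,3,4,8,9,10,11}  (accept∈set)
'd' @ 6: {1,2,3,4,8,9,10,11}  (accept∈set)
'b' @ 7: {5,6}
'b' @ 8: {1,2,3,4,7,8,9,10}  (accept∈set)
final: {1,2,3,4,7,8,9,10}; accept 1 in set

Answer: ACCEPT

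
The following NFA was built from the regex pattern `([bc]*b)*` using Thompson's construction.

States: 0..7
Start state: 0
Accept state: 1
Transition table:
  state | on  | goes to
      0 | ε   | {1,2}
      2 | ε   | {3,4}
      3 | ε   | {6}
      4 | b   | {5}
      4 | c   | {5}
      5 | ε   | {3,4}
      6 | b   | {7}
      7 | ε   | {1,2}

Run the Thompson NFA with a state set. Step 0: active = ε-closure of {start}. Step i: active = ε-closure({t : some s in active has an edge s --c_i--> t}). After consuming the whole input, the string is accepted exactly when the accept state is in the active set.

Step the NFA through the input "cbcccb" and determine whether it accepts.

Answer: ACCEPT

Trace:
initial (ε-close {0}): {0,1,2,3,4,6}
'c' @ 1: {3,4,5,6}
'b' @ 2: {1,2,3,4,5,6,7}  (accept∈set)
'c' @ 3: {3,4,5,6}
'c' @ 4: {3,4,5,6}
'c' @ 5: {3,4,5,6}
'b' @ 6: {1,2,3,4,5,6,7}  (accept∈set)
after full input: {1,2,3,4,5,6,7}  (accept=1 in)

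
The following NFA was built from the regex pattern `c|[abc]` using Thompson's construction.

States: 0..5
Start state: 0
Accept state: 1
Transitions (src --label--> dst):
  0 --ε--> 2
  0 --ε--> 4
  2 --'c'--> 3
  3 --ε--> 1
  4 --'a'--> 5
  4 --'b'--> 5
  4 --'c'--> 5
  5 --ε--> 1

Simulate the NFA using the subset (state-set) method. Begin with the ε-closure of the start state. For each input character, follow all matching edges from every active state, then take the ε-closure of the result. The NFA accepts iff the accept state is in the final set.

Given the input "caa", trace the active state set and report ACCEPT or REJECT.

start: ε-closure({0}) = {0,2,4}
'c' @ 1: {1,3,5}  ✓accept
'a' @ 2: {}  — dead — no transitions
rest 'a' ignored (set empty)
final: {}; accept 1 not in set

Answer: REJECT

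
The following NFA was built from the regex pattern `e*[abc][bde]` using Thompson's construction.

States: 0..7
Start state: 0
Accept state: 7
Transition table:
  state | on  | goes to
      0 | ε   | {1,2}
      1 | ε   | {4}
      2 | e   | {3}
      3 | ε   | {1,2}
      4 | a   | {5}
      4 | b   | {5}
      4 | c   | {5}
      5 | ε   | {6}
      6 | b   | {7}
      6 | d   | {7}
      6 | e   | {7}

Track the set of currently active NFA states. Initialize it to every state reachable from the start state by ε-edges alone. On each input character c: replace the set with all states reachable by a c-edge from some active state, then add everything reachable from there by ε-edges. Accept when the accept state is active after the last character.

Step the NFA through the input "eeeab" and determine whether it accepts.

Answer: ACCEPT

Trace:
initial (ε-close {0}): {0,1,2,4}
'e' @ 1: {1,2,3,4}
'e' @ 2: {1,2,3,4}
'e' @ 3: {1,2,3,4}
'a' @ 4: {5,6}
'b' @ 5: {7}  (accept∈set)
after full input: {7}  (accept=7 in)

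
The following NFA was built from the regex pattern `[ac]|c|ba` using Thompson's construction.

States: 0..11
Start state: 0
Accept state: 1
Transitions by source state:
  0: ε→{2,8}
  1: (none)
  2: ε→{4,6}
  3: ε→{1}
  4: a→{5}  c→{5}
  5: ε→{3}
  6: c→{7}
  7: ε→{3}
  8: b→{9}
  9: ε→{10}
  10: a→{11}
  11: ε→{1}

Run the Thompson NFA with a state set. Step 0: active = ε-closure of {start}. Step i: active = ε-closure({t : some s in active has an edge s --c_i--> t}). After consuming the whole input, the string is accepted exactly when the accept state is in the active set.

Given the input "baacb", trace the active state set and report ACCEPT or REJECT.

Answer: REJECT

Trace:
start: ε-closure({0}) = {0,2,4,6,8}
'b' @ 1: {9,10}
'a' @ 2: {1,11}  [accepting]
'a' @ 3: {}  — state set empty
rest 'cb' ignored (set empty)
after full input: {}  (accept=1 not in)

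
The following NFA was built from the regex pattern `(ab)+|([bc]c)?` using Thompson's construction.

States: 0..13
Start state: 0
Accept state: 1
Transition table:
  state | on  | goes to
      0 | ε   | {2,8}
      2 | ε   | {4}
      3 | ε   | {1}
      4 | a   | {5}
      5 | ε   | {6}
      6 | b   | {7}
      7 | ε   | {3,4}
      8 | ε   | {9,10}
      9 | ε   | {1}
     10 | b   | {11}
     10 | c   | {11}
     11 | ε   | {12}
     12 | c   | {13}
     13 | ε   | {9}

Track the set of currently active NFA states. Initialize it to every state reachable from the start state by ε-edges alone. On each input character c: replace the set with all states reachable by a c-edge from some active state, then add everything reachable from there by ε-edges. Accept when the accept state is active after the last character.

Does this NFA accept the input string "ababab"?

Answer: ACCEPT

Trace:
start: ε-closure({0}) = {0,1,2,4,8,9,10}
'a' @ 1: {5,6}
'b' @ 2: {1,3,4,7}  ✓accept
'a' @ 3: {5,6}
'b' @ 4: {1,3,4,7}  ✓accept
'a' @ 5: {5,6}
'b' @ 6: {1,3,4,7}  ✓accept
end set {1,3,4,7} — state 1 in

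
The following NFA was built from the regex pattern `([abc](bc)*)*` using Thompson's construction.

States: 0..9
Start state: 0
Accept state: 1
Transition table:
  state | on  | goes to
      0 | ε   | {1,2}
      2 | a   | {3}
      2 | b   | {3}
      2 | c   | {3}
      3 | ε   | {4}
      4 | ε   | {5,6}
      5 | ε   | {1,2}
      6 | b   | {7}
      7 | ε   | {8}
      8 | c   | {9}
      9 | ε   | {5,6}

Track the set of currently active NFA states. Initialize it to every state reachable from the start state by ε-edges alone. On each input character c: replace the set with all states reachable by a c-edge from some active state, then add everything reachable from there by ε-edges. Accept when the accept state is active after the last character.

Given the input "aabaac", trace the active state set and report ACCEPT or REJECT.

Answer: ACCEPT

Derivation:
S₀ = ε-closure({0}) = {0,1,2}
'a' @ 1: {1,2,3,4,5,6}  ✓accept
'a' @ 2: {1,2,3,4,5,6}  ✓accept
'b' @ 3: {1,2,3,4,5,6,7,8}  ✓accept
'a' @ 4: {1,2,3,4,5,6}  ✓accept
'a' @ 5: {1,2,3,4,5,6}  ✓accept
'c' @ 6: {1,2,3,4,5,6}  ✓accept
end set {1,2,3,4,5,6} — state 1 in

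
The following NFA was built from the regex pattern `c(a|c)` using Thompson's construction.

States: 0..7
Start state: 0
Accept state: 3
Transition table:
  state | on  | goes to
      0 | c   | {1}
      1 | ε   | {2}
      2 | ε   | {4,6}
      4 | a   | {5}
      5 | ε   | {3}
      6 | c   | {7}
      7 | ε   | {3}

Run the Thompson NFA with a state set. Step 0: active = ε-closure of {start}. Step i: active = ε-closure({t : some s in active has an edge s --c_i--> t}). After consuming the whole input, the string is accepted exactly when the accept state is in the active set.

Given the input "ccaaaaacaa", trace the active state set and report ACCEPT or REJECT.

start: ε-closure({0}) = {0}
'c' @ 1: {1,2,4,6}
'c' @ 2: {3,7}  [accepting]
'a' @ 3: {}  — state set empty
rest 'aaaacaa' ignored (set empty)
after full input: {}  (accept=3 not in)

Answer: REJECT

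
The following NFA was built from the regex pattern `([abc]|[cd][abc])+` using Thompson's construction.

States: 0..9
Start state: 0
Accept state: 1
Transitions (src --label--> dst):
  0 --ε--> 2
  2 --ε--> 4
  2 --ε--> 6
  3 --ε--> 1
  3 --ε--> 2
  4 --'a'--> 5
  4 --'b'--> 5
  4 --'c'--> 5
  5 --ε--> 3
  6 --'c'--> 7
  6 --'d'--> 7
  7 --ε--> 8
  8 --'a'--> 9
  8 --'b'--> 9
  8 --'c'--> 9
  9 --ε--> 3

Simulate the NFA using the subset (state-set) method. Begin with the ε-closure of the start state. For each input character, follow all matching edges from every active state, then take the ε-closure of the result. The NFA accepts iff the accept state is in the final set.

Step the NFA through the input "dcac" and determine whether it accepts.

Answer: ACCEPT

Derivation:
S₀ = ε-closure({0}) = {0,2,4,6}
'd' @ 1: {7,8}
'c' @ 2: {1,2,3,4,6,9}  (accept∈set)
'a' @ 3: {1,2,3,4,5,6}  (accept∈set)
'c' @ 4: {1,2,3,4,5,6,7,8}  (accept∈set)
final: {1,2,3,4,5,6,7,8}; accept 1 in set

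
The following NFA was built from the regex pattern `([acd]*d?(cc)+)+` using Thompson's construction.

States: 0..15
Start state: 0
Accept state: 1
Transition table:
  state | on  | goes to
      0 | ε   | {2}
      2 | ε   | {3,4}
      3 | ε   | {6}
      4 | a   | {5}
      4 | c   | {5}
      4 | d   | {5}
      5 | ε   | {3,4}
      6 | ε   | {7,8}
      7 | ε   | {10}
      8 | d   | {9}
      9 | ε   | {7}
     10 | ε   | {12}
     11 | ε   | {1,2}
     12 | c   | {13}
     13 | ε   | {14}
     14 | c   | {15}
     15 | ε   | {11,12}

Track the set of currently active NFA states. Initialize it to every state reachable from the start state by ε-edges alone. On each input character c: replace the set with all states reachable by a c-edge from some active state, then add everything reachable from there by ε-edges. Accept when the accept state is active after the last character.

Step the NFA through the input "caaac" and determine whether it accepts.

Answer: REJECT

Steps:
start: ε-closure({0}) = {0,2,3,4,6,7,8,10,12}
'c' @ 1: {3,4,5,6,7,8,10,12,13,14}
'a' @ 2: {3,4,5,6,7,8,10,12}
'a' @ 3: {3,4,5,6,7,8,10,12}
'a' @ 4: {3,4,5,6,7,8,10,12}
'c' @ 5: {3,4,5,6,7,8,10,12,13,14}
final: {3,4,5,6,7,8,10,12,13,14}; accept 1 not in set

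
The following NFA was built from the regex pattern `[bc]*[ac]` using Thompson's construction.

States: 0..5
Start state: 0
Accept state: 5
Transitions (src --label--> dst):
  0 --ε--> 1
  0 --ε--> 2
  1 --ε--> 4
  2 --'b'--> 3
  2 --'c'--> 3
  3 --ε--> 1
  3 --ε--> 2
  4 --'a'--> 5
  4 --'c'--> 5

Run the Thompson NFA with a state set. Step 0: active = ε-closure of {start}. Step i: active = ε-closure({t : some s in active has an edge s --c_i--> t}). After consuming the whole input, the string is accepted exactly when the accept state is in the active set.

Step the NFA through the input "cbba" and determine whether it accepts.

start: ε-closure({0}) = {0,1,2,4}
'c' @ 1: {1,2,3,4,5}  (accept∈set)
'b' @ 2: {1,2,3,4}
'b' @ 3: {1,2,3,4}
'a' @ 4: {5}  (accept∈set)
after full input: {5}  (accept=5 in)

Answer: ACCEPT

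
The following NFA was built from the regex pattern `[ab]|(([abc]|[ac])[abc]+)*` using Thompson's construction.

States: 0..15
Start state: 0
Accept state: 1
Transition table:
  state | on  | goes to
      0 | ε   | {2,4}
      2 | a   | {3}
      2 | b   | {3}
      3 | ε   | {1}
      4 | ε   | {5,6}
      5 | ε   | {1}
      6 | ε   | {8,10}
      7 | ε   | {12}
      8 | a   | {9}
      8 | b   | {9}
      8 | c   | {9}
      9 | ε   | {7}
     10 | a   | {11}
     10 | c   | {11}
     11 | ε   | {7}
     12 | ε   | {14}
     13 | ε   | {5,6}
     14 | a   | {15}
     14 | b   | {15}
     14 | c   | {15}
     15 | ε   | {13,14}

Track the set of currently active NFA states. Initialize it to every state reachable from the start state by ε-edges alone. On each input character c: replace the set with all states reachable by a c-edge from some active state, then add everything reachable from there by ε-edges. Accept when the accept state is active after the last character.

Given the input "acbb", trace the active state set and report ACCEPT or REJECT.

Answer: ACCEPT

Trace:
S₀ = ε-closure({0}) = {0,1,2,4,5,6,8,10}
'a' @ 1: {1,3,7,9,11,12,14}  (accept∈set)
'c' @ 2: {1,5,6,8,10,13,14,15}  (accept∈set)
'b' @ 3: {1,5,6,7,8,9,10,12,13,14,15}  (accept∈set)
'b' @ 4: {1,5,6,7,8,9,10,12,13,14,15}  (accept∈set)
after full input: {1,5,6,7,8,9,10,12,13,14,15}  (accept=1 in)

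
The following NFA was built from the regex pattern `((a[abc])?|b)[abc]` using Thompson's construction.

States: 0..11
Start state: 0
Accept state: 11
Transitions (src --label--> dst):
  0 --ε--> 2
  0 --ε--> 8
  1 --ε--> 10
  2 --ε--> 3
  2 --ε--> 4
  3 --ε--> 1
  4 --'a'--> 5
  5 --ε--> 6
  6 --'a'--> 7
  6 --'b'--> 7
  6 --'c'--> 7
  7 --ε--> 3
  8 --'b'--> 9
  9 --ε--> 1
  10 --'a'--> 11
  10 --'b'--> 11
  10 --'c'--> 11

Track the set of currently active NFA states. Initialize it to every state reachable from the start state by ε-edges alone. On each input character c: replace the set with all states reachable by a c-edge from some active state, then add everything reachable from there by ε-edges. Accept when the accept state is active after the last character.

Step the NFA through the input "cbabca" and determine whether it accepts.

S₀ = ε-closure({0}) = {0,1,2,3,4,8,10}
'c' @ 1: {11}  ✓accept
'b' @ 2: {}  — dead — no transitions
rest 'abca' ignored (set empty)
final: {}; accept 11 not in set

Answer: REJECT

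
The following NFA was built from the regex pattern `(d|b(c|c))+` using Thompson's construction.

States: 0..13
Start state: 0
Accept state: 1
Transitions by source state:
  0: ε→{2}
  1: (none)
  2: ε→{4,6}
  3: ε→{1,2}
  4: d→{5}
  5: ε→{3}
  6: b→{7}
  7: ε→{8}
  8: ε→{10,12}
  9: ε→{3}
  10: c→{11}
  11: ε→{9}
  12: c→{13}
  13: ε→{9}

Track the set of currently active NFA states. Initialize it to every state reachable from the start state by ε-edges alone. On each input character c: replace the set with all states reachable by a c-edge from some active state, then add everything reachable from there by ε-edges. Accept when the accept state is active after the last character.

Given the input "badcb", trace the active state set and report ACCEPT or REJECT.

initial (ε-close {0}): {0,2,4,6}
'b' @ 1: {7,8,10,12}
'a' @ 2: {}  — dead — no transitions
rest 'dcb' ignored (set empty)
end set {} — state 1 not in

Answer: REJECT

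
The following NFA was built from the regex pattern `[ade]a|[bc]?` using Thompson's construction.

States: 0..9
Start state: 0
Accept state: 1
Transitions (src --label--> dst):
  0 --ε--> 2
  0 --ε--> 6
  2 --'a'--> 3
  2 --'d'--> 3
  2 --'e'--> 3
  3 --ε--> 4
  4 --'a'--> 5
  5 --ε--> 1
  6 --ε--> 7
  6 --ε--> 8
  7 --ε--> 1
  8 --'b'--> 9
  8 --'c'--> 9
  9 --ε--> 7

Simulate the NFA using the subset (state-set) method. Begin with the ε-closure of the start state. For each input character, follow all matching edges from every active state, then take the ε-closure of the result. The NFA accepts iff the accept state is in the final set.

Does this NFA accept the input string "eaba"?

start: ε-closure({0}) = {0,1,2,6,7,8}
'e' @ 1: {3,4}
'a' @ 2: {1,5}  [accepting]
'b' @ 3: {}  — no active states
rest 'a' ignored (set empty)
after full input: {}  (accept=1 not in)

Answer: REJECT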